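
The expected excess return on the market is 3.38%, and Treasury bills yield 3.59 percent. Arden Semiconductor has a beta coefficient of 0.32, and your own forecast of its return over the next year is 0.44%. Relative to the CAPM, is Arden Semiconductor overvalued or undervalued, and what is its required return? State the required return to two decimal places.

Required return = R_f + β·MRP = 3.59% + 0.32 × 3.38% = 4.67%
Forecast 0.44% < required 4.67% → the stock plots below the SML → overvalued.

Overvalued; required return 4.67%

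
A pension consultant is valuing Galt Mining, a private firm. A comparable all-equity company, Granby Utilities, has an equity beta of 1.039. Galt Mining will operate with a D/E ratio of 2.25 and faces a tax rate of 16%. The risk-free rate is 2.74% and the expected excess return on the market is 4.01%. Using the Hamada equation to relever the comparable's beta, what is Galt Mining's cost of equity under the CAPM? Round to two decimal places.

14.78%

β_L = β_U × [1 + (1 − t)(D/E)] = 1.039 × [1 + (1 − 0.16) × 2.25]
    = 1.039 × [1 + 0.84 × 2.25] = 1.039 × 2.8900 = 3.0027
E(R) = R_f + β_L × MRP = 2.74% + 3.0027 × 4.01% = 14.78%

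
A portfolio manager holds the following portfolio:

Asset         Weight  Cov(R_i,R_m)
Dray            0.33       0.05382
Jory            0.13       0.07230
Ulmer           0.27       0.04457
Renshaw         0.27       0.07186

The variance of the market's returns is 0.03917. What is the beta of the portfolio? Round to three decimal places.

1.496

β_Dray = 0.05382 / 0.03917 = 1.3740
β_Jory = 0.07230 / 0.03917 = 1.8458
β_Ulmer = 0.04457 / 0.03917 = 1.1379
β_Renshaw = 0.07186 / 0.03917 = 1.8346
β_P = Σ w_i β_i = 0.33×1.3740 + 0.13×1.8458 + 0.27×1.1379 + 0.27×1.8346 = 1.4959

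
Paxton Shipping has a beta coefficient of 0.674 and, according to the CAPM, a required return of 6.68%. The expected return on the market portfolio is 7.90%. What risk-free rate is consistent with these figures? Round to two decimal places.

4.16%

E(R) = R_f + β(E(R_m) − R_f) = R_f(1 − β) + β·E(R_m)
6.68% = R_f × (1 − 0.674) + 0.674 × 7.90%
6.68% = R_f × 0.326 + 5.32460%
R_f = (6.68% − 5.32460%) / 0.326 = 4.16%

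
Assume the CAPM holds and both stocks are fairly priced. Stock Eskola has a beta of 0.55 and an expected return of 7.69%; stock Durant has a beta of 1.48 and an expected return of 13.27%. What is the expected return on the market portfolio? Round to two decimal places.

10.39%

Both satisfy E(R) = R_f + β·MRP, so the slope of the SML is
MRP = (13.27% − 7.69%) / (1.48 − 0.55) = 5.58% / 0.93 = 6.0000%
R_f = E(R_Eskola) − β_Eskola·MRP = 7.69% − 0.55 × 6.0000% = 4.3900%
E(R_m) = R_f + MRP = 4.3900% + 6.0000% = 10.39%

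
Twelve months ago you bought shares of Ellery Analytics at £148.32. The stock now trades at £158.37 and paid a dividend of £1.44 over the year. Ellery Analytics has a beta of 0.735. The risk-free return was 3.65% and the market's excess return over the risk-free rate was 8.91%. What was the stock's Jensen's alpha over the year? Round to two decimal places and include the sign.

Realised HPR = (P1 + D1 − P0) / P0 = (158.37 + 1.44 − 148.32) / 148.32 = 11.49 / 148.32 = 7.7468%
CAPM required = R_f + β·MRP = 3.65% + 0.735 × 8.91% = 10.19885%
α = realised − required = 7.7468% − 10.19885% = -2.45%

-2.45%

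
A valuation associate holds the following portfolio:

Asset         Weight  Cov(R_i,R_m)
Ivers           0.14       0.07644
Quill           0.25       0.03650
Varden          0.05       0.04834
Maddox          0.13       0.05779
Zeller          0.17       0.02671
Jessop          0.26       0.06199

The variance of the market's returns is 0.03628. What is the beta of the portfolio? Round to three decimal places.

1.390

β_Ivers = 0.07644 / 0.03628 = 2.1069
β_Quill = 0.03650 / 0.03628 = 1.0061
β_Varden = 0.04834 / 0.03628 = 1.3324
β_Maddox = 0.05779 / 0.03628 = 1.5929
β_Zeller = 0.02671 / 0.03628 = 0.7362
β_Jessop = 0.06199 / 0.03628 = 1.7087
β_P = Σ w_i β_i = 0.14×2.1069 + 0.25×1.0061 + 0.05×1.3324 + 0.13×1.5929 + 0.17×0.7362 + 0.26×1.7087 = 1.3896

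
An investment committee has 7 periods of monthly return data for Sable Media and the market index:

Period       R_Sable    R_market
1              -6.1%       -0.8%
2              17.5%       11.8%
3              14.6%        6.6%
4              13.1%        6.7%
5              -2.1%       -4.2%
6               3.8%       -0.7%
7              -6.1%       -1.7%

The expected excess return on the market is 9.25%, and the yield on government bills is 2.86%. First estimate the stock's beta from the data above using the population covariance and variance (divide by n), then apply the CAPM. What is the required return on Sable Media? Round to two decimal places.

Mean R_i = (-6.1 + 17.5 + 14.6 + 13.1 − 2.1 + 3.8 − 6.1) / 7 = 4.9571%
Mean R_m = (-0.8 + 11.8 + 6.6 + 6.7 − 4.2 − 0.7 − 1.7) / 7 = 2.5286%
Σ(R_i − R̄_i)(R_m − R̄_m) = 324.2986  ⇒  Cov = 324.2986 / 7 = 46.3284
Σ(R_m − R̄_m)² = 204.5943  ⇒  Var(R_m) = 204.5943 / 7 = 29.2278
β = Cov / Var(R_m) = 46.3284 / 29.2278 = 1.5851
E(R) = R_f + β × MRP = 2.86% + 1.5851 × 9.25% = 17.52%

17.52%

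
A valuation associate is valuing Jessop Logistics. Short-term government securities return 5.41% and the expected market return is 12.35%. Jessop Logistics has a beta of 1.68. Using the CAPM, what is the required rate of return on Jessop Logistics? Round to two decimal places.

17.07%

Market risk premium = E(R_m) − R_f = 12.35% − 5.41% = 6.94%
E(R) = R_f + β × MRP = 5.41% + 1.68 × 6.94% = 17.07%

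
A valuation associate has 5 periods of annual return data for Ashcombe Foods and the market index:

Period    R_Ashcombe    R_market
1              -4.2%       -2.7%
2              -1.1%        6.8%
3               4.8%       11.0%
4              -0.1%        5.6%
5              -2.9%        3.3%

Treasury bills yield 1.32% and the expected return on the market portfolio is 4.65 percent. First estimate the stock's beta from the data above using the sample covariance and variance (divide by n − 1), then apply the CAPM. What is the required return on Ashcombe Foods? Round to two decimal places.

Mean R_i = (-4.2 − 1.1 + 4.8 − 0.1 − 2.9) / 5 = -0.7000%
Mean R_m = (-2.7 + 6.8 + 11.0 + 5.6 + 3.3) / 5 = 4.8000%
Σ(R_i − R̄_i)(R_m − R̄_m) = 63.3300  ⇒  Cov = 63.3300 / 4 = 15.8325
Σ(R_m − R̄_m)² = 101.5800  ⇒  Var(R_m) = 101.5800 / 4 = 25.3950
β = Cov / Var(R_m) = 15.8325 / 25.3950 = 0.6234
MRP = 4.65% − 1.32% = 3.33%
E(R) = R_f + β × MRP = 1.32% + 0.6234 × 3.33% = 3.40%

3.40%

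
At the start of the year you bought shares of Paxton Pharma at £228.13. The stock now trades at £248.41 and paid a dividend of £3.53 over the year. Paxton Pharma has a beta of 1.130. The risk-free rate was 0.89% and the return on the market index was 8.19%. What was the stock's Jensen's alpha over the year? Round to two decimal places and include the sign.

+1.30%

Realised HPR = (P1 + D1 − P0) / P0 = (248.41 + 3.53 − 228.13) / 228.13 = 23.81 / 228.13 = 10.4370%
MRP = 8.19% − 0.89% = 7.30%
CAPM required = R_f + β·MRP = 0.89% + 1.130 × 7.30% = 9.13900%
α = realised − required = 10.4370% − 9.13900% = +1.30%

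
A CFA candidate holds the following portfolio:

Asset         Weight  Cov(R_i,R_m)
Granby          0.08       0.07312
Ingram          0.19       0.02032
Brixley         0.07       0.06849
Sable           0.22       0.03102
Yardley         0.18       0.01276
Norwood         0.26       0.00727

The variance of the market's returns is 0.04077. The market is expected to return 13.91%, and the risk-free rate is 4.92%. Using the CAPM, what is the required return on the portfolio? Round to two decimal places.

β_Granby = 0.07312 / 0.04077 = 1.7935
β_Ingram = 0.02032 / 0.04077 = 0.4984
β_Brixley = 0.06849 / 0.04077 = 1.6799
β_Sable = 0.03102 / 0.04077 = 0.7609
β_Yardley = 0.01276 / 0.04077 = 0.3130
β_Norwood = 0.00727 / 0.04077 = 0.1783
β_P = Σ w_i β_i = 0.08×1.7935 + 0.19×0.4984 + 0.07×1.6799 + 0.22×0.7609 + 0.18×0.3130 + 0.26×0.1783 = 0.6259
MRP = 13.91% − 4.92% = 8.99%
E(R_P) = R_f + β_P × MRP = 4.92% + 0.6259 × 8.99% = 10.55%

10.55%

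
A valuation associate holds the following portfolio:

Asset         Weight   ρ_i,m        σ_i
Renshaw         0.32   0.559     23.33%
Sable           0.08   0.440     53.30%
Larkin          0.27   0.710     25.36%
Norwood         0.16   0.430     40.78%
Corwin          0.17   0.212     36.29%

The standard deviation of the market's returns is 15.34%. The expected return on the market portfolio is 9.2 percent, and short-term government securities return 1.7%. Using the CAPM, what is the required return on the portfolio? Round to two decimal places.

β_Renshaw = 0.559 × 23.33% / 15.34% = 0.8502
β_Sable = 0.440 × 53.30% / 15.34% = 1.5288
β_Larkin = 0.710 × 25.36% / 15.34% = 1.1738
β_Norwood = 0.430 × 40.78% / 15.34% = 1.1431
β_Corwin = 0.212 × 36.29% / 15.34% = 0.5015
β_P = Σ w_i β_i = 0.32×0.8502 + 0.08×1.5288 + 0.27×1.1738 + 0.16×1.1431 + 0.17×0.5015 = 0.9794
MRP = 9.2% − 1.7% = 7.50%
E(R_P) = R_f + β_P × MRP = 1.7% + 0.9794 × 7.5% = 9.05%

9.05%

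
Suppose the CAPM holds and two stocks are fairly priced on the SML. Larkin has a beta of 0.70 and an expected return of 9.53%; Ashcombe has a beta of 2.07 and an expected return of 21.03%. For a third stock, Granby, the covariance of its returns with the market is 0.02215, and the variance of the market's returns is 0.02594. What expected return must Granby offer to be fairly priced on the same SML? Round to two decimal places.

10.82%

MRP = (21.03% − 9.53%) / (2.07 − 0.70) = 8.3942%
R_f = 9.53% − 0.70 × 8.3942% = 3.6541%
β_Granby = Cov / Var(R_m) = 0.02215 / 0.02594 = 0.8539
E(R_Granby) = R_f + β × MRP = 3.6541% + 0.8539 × 8.3942% = 10.82%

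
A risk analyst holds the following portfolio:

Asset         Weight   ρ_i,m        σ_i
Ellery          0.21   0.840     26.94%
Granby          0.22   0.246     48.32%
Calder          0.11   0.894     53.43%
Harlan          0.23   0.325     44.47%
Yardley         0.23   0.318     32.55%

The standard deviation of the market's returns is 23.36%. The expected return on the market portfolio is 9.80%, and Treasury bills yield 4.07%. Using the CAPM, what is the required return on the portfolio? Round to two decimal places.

8.57%

β_Ellery = 0.840 × 26.94% / 23.36% = 0.9687
β_Granby = 0.246 × 48.32% / 23.36% = 0.5088
β_Calder = 0.894 × 53.43% / 23.36% = 2.0448
β_Harlan = 0.325 × 44.47% / 23.36% = 0.6187
β_Yardley = 0.318 × 32.55% / 23.36% = 0.4431
β_P = Σ w_i β_i = 0.21×0.9687 + 0.22×0.5088 + 0.11×2.0448 + 0.23×0.6187 + 0.23×0.4431 = 0.7845
MRP = 9.80% − 4.07% = 5.73%
E(R_P) = R_f + β_P × MRP = 4.07% + 0.7845 × 5.73% = 8.57%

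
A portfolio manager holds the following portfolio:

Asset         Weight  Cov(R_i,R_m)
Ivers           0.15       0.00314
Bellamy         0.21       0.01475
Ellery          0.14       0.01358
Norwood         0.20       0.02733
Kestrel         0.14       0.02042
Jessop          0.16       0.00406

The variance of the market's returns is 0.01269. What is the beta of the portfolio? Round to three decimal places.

β_Ivers = 0.00314 / 0.01269 = 0.2474
β_Bellamy = 0.01475 / 0.01269 = 1.1623
β_Ellery = 0.01358 / 0.01269 = 1.0701
β_Norwood = 0.02733 / 0.01269 = 2.1537
β_Kestrel = 0.02042 / 0.01269 = 1.6091
β_Jessop = 0.00406 / 0.01269 = 0.3199
β_P = Σ w_i β_i = 0.15×0.2474 + 0.21×1.1623 + 0.14×1.0701 + 0.20×2.1537 + 0.14×1.6091 + 0.16×0.3199 = 1.1382

1.138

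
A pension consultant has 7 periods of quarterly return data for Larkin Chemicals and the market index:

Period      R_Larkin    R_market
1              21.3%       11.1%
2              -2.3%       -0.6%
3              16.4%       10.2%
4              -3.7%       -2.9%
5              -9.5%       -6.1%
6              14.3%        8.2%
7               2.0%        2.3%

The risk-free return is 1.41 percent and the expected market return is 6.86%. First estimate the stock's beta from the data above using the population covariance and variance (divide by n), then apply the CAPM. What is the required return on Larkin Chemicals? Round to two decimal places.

Mean R_i = (21.3 − 2.3 + 16.4 − 3.7 − 9.5 + 14.3 + 2.0) / 7 = 5.5000%
Mean R_m = (11.1 − 0.6 + 10.2 − 2.9 − 6.1 + 8.2 + 2.3) / 7 = 3.1714%
Σ(R_i − R̄_i)(R_m − R̄_m) = 473.5300  ⇒  Cov = 473.5300 / 7 = 67.6471
Σ(R_m − R̄_m)² = 275.3543  ⇒  Var(R_m) = 275.3543 / 7 = 39.3363
β = Cov / Var(R_m) = 67.6471 / 39.3363 = 1.7197
MRP = 6.86% − 1.41% = 5.45%
E(R) = R_f + β × MRP = 1.41% + 1.7197 × 5.45% = 10.78%

10.78%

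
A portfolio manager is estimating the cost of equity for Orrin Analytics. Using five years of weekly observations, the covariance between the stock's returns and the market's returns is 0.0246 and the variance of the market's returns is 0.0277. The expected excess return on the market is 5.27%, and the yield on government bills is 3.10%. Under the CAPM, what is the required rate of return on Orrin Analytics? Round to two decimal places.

7.78%

β = Cov(R_i, R_m) / Var(R_m) = 0.0246 / 0.0277 = 0.8881
E(R) = R_f + β × MRP = 3.10% + 0.8881 × 5.27% = 7.78%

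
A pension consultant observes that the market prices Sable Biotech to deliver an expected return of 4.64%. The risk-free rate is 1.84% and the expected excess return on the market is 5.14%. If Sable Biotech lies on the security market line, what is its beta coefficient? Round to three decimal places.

0.545

β = (E(R) − R_f) / MRP = (4.64% − 1.84%) / 5.14% = 2.80% / 5.14% = 0.545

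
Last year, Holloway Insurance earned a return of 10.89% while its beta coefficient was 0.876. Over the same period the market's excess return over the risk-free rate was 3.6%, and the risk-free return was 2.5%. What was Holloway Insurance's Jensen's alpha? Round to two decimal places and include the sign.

CAPM benchmark = R_f + β(R_m − R_f) = 2.5% + 0.876 × 3.6% = 5.6536%
α = actual − benchmark = 10.89% − 5.6536% = +5.24%

+5.24%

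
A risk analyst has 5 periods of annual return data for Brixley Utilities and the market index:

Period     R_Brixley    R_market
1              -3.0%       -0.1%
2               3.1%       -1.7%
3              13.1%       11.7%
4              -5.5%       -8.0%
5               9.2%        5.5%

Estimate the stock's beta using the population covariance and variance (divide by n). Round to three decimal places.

0.977

Mean R_i = (-3.0 + 3.1 + 13.1 − 5.5 + 9.2) / 5 = 3.3800%
Mean R_m = (-0.1 − 1.7 + 11.7 − 8.0 + 5.5) / 5 = 1.4800%
Σ(R_i − R̄_i)(R_m − R̄_m) = 217.8880  ⇒  Cov = 217.8880 / 5 = 43.5776
Σ(R_m − R̄_m)² = 223.0880  ⇒  Var(R_m) = 223.0880 / 5 = 44.6176
β = Cov / Var(R_m) = 43.5776 / 44.6176 = 0.9767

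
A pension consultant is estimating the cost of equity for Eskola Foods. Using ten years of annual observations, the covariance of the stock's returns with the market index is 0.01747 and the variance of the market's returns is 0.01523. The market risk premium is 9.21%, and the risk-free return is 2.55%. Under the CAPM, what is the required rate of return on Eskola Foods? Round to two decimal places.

13.11%

β = Cov(R_i, R_m) / Var(R_m) = 0.01747 / 0.01523 = 1.1471
E(R) = R_f + β × MRP = 2.55% + 1.1471 × 9.21% = 13.11%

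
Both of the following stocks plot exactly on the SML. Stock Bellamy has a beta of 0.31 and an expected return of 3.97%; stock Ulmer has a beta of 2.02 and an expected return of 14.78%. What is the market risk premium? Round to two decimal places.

Both satisfy E(R) = R_f + β·MRP, so the slope of the SML is
MRP = (14.78% − 3.97%) / (2.02 − 0.31) = 10.81% / 1.71 = 6.3216%

6.32%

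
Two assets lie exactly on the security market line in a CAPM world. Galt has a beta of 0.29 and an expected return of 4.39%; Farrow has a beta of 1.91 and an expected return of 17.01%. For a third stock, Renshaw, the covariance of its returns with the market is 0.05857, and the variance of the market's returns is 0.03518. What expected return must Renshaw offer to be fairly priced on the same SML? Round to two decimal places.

15.10%

MRP = (17.01% − 4.39%) / (1.91 − 0.29) = 7.7901%
R_f = 4.39% − 0.29 × 7.7901% = 2.1309%
β_Renshaw = Cov / Var(R_m) = 0.05857 / 0.03518 = 1.6649
E(R_Renshaw) = R_f + β × MRP = 2.1309% + 1.6649 × 7.7901% = 15.10%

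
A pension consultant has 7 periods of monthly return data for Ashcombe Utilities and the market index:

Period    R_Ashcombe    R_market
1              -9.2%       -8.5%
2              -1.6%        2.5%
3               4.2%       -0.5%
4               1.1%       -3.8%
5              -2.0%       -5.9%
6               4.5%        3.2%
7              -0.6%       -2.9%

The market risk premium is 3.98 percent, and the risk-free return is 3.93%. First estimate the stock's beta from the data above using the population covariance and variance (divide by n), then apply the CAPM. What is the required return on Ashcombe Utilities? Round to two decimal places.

7.09%

Mean R_i = (-9.2 − 1.6 + 4.2 + 1.1 − 2.0 + 4.5 − 0.6) / 7 = -0.5143%
Mean R_m = (-8.5 + 2.5 − 0.5 − 3.8 − 5.9 + 3.2 − 2.9) / 7 = -2.2714%
Σ(R_i − R̄_i)(R_m − R̄_m) = 87.6829  ⇒  Cov = 87.6829 / 7 = 12.5261
Σ(R_m − R̄_m)² = 110.5343  ⇒  Var(R_m) = 110.5343 / 7 = 15.7906
β = Cov / Var(R_m) = 12.5261 / 15.7906 = 0.7933
E(R) = R_f + β × MRP = 3.93% + 0.7933 × 3.98% = 7.09%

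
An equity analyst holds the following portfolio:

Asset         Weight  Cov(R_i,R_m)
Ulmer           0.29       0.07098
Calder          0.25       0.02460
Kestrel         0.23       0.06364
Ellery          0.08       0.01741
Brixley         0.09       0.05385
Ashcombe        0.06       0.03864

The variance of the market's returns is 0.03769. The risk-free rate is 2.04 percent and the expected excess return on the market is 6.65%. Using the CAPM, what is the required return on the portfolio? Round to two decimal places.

10.85%

β_Ulmer = 0.07098 / 0.03769 = 1.8833
β_Calder = 0.02460 / 0.03769 = 0.6527
β_Kestrel = 0.06364 / 0.03769 = 1.6885
β_Ellery = 0.01741 / 0.03769 = 0.4619
β_Brixley = 0.05385 / 0.03769 = 1.4288
β_Ashcombe = 0.03864 / 0.03769 = 1.0252
β_P = Σ w_i β_i = 0.29×1.8833 + 0.25×0.6527 + 0.23×1.6885 + 0.08×0.4619 + 0.09×1.4288 + 0.06×1.0252 = 1.3247
E(R_P) = R_f + β_P × MRP = 2.04% + 1.3247 × 6.65% = 10.85%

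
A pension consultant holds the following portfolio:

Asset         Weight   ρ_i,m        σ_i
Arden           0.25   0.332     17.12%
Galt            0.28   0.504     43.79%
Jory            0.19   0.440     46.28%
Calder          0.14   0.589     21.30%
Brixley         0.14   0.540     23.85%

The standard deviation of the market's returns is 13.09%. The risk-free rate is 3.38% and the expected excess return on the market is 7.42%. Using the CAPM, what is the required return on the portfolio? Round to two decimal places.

11.90%

β_Arden = 0.332 × 17.12% / 13.09% = 0.4342
β_Galt = 0.504 × 43.79% / 13.09% = 1.6860
β_Jory = 0.440 × 46.28% / 13.09% = 1.5556
β_Calder = 0.589 × 21.30% / 13.09% = 0.9584
β_Brixley = 0.540 × 23.85% / 13.09% = 0.9839
β_P = Σ w_i β_i = 0.25×0.4342 + 0.28×1.6860 + 0.19×1.5556 + 0.14×0.9584 + 0.14×0.9839 = 1.1481
E(R_P) = R_f + β_P × MRP = 3.38% + 1.1481 × 7.42% = 11.90%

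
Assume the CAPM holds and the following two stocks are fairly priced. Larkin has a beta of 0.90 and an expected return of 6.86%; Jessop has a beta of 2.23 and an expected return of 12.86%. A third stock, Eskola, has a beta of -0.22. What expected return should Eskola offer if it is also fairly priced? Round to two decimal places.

MRP (SML slope) = (12.86% − 6.86%) / (2.23 − 0.90) = 6.00% / 1.33 = 4.5113%
R_f (intercept) = 6.86% − 0.90 × 4.5113% = 2.7998%
E(R_Eskola) = R_f + β × MRP = 2.7998% + -0.22 × 4.5113% = 1.81%

1.81%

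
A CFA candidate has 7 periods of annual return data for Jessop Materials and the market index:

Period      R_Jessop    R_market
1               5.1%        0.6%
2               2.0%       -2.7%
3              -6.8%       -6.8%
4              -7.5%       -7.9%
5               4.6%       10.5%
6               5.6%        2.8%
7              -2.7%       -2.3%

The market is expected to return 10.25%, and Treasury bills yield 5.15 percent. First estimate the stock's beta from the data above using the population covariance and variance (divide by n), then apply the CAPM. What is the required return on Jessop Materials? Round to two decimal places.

Mean R_i = (5.1 + 2.0 − 6.8 − 7.5 + 4.6 + 5.6 − 2.7) / 7 = 0.0429%
Mean R_m = (0.6 − 2.7 − 6.8 − 7.9 + 10.5 + 2.8 − 2.3) / 7 = -0.8286%
Σ(R_i − R̄_i)(R_m − R̄_m) = 173.5886  ⇒  Cov = 173.5886 / 7 = 24.7984
Σ(R_m − R̄_m)² = 234.8743  ⇒  Var(R_m) = 234.8743 / 7 = 33.5535
β = Cov / Var(R_m) = 24.7984 / 33.5535 = 0.7391
MRP = 10.25% − 5.15% = 5.10%
E(R) = R_f + β × MRP = 5.15% + 0.7391 × 5.10% = 8.92%

8.92%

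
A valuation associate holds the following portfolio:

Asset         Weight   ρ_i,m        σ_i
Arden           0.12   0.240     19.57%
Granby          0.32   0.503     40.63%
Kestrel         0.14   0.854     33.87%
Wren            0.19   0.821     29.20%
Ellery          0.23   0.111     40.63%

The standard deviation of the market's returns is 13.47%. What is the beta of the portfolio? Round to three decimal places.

β_Arden = 0.240 × 19.57% / 13.47% = 0.3487
β_Granby = 0.503 × 40.63% / 13.47% = 1.5172
β_Kestrel = 0.854 × 33.87% / 13.47% = 2.1474
β_Wren = 0.821 × 29.20% / 13.47% = 1.7797
β_Ellery = 0.111 × 40.63% / 13.47% = 0.3348
β_P = Σ w_i β_i = 0.12×0.3487 + 0.32×1.5172 + 0.14×2.1474 + 0.19×1.7797 + 0.23×0.3348 = 1.2431

1.243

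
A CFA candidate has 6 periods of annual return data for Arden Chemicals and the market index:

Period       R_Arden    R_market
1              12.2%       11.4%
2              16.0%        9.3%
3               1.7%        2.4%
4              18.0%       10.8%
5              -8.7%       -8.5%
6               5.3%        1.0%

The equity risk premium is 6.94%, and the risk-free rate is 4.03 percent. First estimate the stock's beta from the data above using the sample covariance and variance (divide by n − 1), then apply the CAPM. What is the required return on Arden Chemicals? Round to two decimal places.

12.70%

Mean R_i = (12.2 + 16.0 + 1.7 + 18.0 − 8.7 + 5.3) / 6 = 7.4167%
Mean R_m = (11.4 + 9.3 + 2.4 + 10.8 − 8.5 + 1.0) / 6 = 4.4000%
Σ(R_i − R̄_i)(R_m − R̄_m) = 369.8100  ⇒  Cov = 369.8100 / 5 = 73.9620
Σ(R_m − R̄_m)² = 295.9400  ⇒  Var(R_m) = 295.9400 / 5 = 59.1880
β = Cov / Var(R_m) = 73.9620 / 59.1880 = 1.2496
E(R) = R_f + β × MRP = 4.03% + 1.2496 × 6.94% = 12.70%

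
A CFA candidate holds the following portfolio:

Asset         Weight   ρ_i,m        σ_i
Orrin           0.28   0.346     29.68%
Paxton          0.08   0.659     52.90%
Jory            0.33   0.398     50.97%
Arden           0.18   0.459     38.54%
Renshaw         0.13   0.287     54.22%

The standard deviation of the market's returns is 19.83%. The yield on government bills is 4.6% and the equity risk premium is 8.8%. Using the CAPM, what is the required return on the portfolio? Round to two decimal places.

β_Orrin = 0.346 × 29.68% / 19.83% = 0.5179
β_Paxton = 0.659 × 52.90% / 19.83% = 1.7580
β_Jory = 0.398 × 50.97% / 19.83% = 1.0230
β_Arden = 0.459 × 38.54% / 19.83% = 0.8921
β_Renshaw = 0.287 × 54.22% / 19.83% = 0.7847
β_P = Σ w_i β_i = 0.28×0.5179 + 0.08×1.7580 + 0.33×1.0230 + 0.18×0.8921 + 0.13×0.7847 = 0.8858
E(R_P) = R_f + β_P × MRP = 4.6% + 0.8858 × 8.8% = 12.40%

12.40%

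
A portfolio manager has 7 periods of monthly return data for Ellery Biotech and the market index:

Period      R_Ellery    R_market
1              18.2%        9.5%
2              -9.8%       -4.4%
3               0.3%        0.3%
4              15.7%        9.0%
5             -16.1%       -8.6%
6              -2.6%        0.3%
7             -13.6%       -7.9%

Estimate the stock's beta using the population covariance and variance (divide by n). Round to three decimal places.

1.838

Mean R_i = (18.2 − 9.8 + 0.3 + 15.7 − 16.1 − 2.6 − 13.6) / 7 = -1.1286%
Mean R_m = (9.5 − 4.4 + 0.3 + 9.0 − 8.6 + 0.3 − 7.9) / 7 = -0.2571%
Σ(R_i − R̄_i)(R_m − R̄_m) = 600.4986  ⇒  Cov = 600.4986 / 7 = 85.7855
Σ(R_m − R̄_m)² = 326.6971  ⇒  Var(R_m) = 326.6971 / 7 = 46.6710
β = Cov / Var(R_m) = 85.7855 / 46.6710 = 1.8381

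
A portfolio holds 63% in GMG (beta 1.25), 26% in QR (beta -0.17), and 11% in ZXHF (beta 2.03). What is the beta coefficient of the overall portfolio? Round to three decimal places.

β_P = Σ w_i β_i = 0.63×1.25 + 0.26×-0.17 + 0.11×2.03 = 0.9666

0.967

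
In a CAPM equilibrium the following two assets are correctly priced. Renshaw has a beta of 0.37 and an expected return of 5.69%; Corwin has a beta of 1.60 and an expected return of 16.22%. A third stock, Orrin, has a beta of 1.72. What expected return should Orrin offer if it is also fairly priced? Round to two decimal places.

17.25%

MRP (SML slope) = (16.22% − 5.69%) / (1.60 − 0.37) = 10.53% / 1.23 = 8.5610%
R_f (intercept) = 5.69% − 0.37 × 8.5610% = 2.5224%
E(R_Orrin) = R_f + β × MRP = 2.5224% + 1.72 × 8.5610% = 17.25%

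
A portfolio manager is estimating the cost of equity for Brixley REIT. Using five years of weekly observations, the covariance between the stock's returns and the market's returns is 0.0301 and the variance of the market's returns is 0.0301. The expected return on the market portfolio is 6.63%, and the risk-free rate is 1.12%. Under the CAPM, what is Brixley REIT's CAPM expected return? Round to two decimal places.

β = Cov(R_i, R_m) / Var(R_m) = 0.0301 / 0.0301 = 1.0000
MRP = 6.63% − 1.12% = 5.51%
E(R) = R_f + β × MRP = 1.12% + 1.0000 × 5.51% = 6.63%

6.63%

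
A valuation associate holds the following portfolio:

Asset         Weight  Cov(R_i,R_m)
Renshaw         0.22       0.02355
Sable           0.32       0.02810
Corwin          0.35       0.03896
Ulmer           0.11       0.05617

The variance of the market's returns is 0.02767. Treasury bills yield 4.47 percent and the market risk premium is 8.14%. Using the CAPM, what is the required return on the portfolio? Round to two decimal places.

14.47%

β_Renshaw = 0.02355 / 0.02767 = 0.8511
β_Sable = 0.02810 / 0.02767 = 1.0155
β_Corwin = 0.03896 / 0.02767 = 1.4080
β_Ulmer = 0.05617 / 0.02767 = 2.0300
β_P = Σ w_i β_i = 0.22×0.8511 + 0.32×1.0155 + 0.35×1.4080 + 0.11×2.0300 = 1.2283
E(R_P) = R_f + β_P × MRP = 4.47% + 1.2283 × 8.14% = 14.47%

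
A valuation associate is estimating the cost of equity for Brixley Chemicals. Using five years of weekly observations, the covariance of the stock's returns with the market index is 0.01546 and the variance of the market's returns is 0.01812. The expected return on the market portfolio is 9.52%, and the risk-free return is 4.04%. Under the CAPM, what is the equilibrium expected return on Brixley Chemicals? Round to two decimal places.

β = Cov(R_i, R_m) / Var(R_m) = 0.01546 / 0.01812 = 0.8532
MRP = 9.52% − 4.04% = 5.48%
E(R) = R_f + β × MRP = 4.04% + 0.8532 × 5.48% = 8.72%

8.72%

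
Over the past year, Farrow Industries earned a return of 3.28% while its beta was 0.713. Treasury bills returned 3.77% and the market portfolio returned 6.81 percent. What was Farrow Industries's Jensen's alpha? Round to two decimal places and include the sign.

Market excess return = 6.81% − 3.77% = 3.04%
CAPM benchmark = R_f + β(R_m − R_f) = 3.77% + 0.713 × 3.04% = 5.93752%
α = actual − benchmark = 3.28% − 5.93752% = -2.66%

-2.66%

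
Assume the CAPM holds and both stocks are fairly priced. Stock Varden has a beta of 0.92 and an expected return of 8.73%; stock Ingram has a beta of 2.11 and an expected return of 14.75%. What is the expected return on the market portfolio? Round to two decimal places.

9.13%

Both satisfy E(R) = R_f + β·MRP, so the slope of the SML is
MRP = (14.75% − 8.73%) / (2.11 − 0.92) = 6.02% / 1.19 = 5.0588%
R_f = E(R_Varden) − β_Varden·MRP = 8.73% − 0.92 × 5.0588% = 4.0759%
E(R_m) = R_f + MRP = 4.0759% + 5.0588% = 9.13%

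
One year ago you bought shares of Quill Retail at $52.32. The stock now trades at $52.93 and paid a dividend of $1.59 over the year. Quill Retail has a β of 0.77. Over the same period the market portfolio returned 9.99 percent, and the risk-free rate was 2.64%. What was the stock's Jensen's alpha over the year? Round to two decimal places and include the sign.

-4.09%

Realised HPR = (P1 + D1 − P0) / P0 = (52.93 + 1.59 − 52.32) / 52.32 = 2.20 / 52.32 = 4.2049%
MRP = 9.99% − 2.64% = 7.35%
CAPM required = R_f + β·MRP = 2.64% + 0.77 × 7.35% = 8.2995%
α = realised − required = 4.2049% − 8.2995% = -4.09%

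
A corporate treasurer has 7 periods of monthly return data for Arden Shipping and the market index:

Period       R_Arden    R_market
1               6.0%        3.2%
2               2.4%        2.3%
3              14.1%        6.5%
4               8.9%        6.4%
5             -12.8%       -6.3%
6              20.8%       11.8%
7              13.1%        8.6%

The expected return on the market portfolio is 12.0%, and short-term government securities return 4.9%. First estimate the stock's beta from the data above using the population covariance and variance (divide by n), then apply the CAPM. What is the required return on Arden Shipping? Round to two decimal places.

Mean R_i = (6.0 + 2.4 + 14.1 + 8.9 − 12.8 + 20.8 + 13.1) / 7 = 7.5000%
Mean R_m = (3.2 + 2.3 + 6.5 + 6.4 − 6.3 + 11.8 + 8.6) / 7 = 4.6429%
Σ(R_i − R̄_i)(R_m − R̄_m) = 368.3200  ⇒  Cov = 368.3200 / 7 = 52.6171
Σ(R_m − R̄_m)² = 200.7371  ⇒  Var(R_m) = 200.7371 / 7 = 28.6767
β = Cov / Var(R_m) = 52.6171 / 28.6767 = 1.8348
MRP = 12.0% − 4.9% = 7.10%
E(R) = R_f + β × MRP = 4.9% + 1.8348 × 7.1% = 17.93%

17.93%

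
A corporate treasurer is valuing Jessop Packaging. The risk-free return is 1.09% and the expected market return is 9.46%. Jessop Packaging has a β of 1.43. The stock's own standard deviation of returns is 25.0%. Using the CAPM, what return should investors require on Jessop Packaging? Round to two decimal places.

Market risk premium = E(R_m) − R_f = 9.46% − 1.09% = 8.37%
E(R) = R_f + β × MRP = 1.09% + 1.43 × 8.37% = 13.06%

13.06%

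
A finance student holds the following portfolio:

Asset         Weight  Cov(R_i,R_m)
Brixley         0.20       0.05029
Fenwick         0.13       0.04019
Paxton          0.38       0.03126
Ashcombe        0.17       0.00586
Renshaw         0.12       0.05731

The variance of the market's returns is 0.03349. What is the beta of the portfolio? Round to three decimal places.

β_Brixley = 0.05029 / 0.03349 = 1.5016
β_Fenwick = 0.04019 / 0.03349 = 1.2001
β_Paxton = 0.03126 / 0.03349 = 0.9334
β_Ashcombe = 0.00586 / 0.03349 = 0.1750
β_Renshaw = 0.05731 / 0.03349 = 1.7113
β_P = Σ w_i β_i = 0.20×1.5016 + 0.13×1.2001 + 0.38×0.9334 + 0.17×0.1750 + 0.12×1.7113 = 1.0461

1.046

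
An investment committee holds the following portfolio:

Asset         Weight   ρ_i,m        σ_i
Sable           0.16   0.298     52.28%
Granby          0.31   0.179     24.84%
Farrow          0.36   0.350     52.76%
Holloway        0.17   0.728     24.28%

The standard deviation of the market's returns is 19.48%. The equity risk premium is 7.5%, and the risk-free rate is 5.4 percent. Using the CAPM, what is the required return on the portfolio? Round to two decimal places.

10.61%

β_Sable = 0.298 × 52.28% / 19.48% = 0.7998
β_Granby = 0.179 × 24.84% / 19.48% = 0.2283
β_Farrow = 0.350 × 52.76% / 19.48% = 0.9479
β_Holloway = 0.728 × 24.28% / 19.48% = 0.9074
β_P = Σ w_i β_i = 0.16×0.7998 + 0.31×0.2283 + 0.36×0.9479 + 0.17×0.9074 = 0.6942
E(R_P) = R_f + β_P × MRP = 5.4% + 0.6942 × 7.5% = 10.61%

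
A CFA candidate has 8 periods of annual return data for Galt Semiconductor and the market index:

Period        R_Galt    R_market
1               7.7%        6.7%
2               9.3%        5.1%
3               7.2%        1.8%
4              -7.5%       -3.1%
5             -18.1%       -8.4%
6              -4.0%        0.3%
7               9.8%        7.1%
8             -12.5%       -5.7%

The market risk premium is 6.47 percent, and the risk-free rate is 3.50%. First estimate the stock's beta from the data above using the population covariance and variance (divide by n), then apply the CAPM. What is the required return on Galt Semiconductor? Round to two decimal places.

15.33%

Mean R_i = (7.7 + 9.3 + 7.2 − 7.5 − 18.1 − 4.0 + 9.8 − 12.5) / 8 = -1.0125%
Mean R_m = (6.7 + 5.1 + 1.8 − 3.1 − 8.4 + 0.3 + 7.1 − 5.7) / 8 = 0.4750%
Σ(R_i − R̄_i)(R_m − R̄_m) = 430.7475  ⇒  Cov = 430.7475 / 8 = 53.8434
Σ(R_m − R̄_m)² = 235.4950  ⇒  Var(R_m) = 235.4950 / 8 = 29.4369
β = Cov / Var(R_m) = 53.8434 / 29.4369 = 1.8291
E(R) = R_f + β × MRP = 3.50% + 1.8291 × 6.47% = 15.33%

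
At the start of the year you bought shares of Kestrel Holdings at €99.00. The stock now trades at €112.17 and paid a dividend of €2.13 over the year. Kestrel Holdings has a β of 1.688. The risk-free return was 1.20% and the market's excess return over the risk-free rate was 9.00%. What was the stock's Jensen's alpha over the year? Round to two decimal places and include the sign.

Realised HPR = (P1 + D1 − P0) / P0 = (112.17 + 2.13 − 99.00) / 99.00 = 15.30 / 99.00 = 15.4545%
CAPM required = R_f + β·MRP = 1.20% + 1.688 × 9.00% = 16.39200%
α = realised − required = 15.4545% − 16.39200% = -0.94%

-0.94%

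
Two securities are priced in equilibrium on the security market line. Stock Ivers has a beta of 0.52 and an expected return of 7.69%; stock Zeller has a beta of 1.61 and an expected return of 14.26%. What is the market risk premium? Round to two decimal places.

Both satisfy E(R) = R_f + β·MRP, so the slope of the SML is
MRP = (14.26% − 7.69%) / (1.61 − 0.52) = 6.57% / 1.09 = 6.0275%

6.03%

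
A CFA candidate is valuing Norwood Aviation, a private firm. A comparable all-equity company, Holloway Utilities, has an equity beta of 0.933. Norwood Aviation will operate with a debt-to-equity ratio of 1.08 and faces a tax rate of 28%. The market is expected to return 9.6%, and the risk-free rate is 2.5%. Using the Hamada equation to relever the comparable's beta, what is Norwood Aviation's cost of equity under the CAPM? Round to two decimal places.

14.28%

β_L = β_U × [1 + (1 − t)(D/E)] = 0.933 × [1 + (1 − 0.28) × 1.08]
    = 0.933 × [1 + 0.72 × 1.08] = 0.933 × 1.7776 = 1.6585
MRP = 9.6% − 2.5% = 7.10%
E(R) = R_f + β_L × MRP = 2.5% + 1.6585 × 7.1% = 14.28%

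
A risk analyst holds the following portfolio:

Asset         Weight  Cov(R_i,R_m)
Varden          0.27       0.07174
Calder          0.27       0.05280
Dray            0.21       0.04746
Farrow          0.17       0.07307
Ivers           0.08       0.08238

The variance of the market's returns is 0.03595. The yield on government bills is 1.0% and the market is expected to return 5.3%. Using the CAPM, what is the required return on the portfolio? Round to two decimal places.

8.49%

β_Varden = 0.07174 / 0.03595 = 1.9955
β_Calder = 0.05280 / 0.03595 = 1.4687
β_Dray = 0.04746 / 0.03595 = 1.3202
β_Farrow = 0.07307 / 0.03595 = 2.0325
β_Ivers = 0.08238 / 0.03595 = 2.2915
β_P = Σ w_i β_i = 0.27×1.9955 + 0.27×1.4687 + 0.21×1.3202 + 0.17×2.0325 + 0.08×2.2915 = 1.7414
MRP = 5.3% − 1.0% = 4.30%
E(R_P) = R_f + β_P × MRP = 1.0% + 1.7414 × 4.3% = 8.49%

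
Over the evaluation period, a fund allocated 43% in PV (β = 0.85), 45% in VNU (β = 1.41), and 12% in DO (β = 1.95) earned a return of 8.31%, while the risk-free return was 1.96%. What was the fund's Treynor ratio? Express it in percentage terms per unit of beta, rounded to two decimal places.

β_P = 0.43×0.85 + 0.45×1.41 + 0.12×1.95 = 1.2340
Treynor = (R_P − R_f) / β_P = (8.31% − 1.96%) / 1.2340 = 6.35% / 1.2340 = 5.15%

5.15%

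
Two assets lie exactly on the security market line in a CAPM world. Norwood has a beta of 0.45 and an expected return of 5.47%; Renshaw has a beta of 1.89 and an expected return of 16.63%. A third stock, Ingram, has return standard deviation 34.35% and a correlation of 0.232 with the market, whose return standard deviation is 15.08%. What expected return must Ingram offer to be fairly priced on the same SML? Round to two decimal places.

6.08%

MRP = (16.63% − 5.47%) / (1.89 − 0.45) = 7.7500%
R_f = 5.47% − 0.45 × 7.7500% = 1.9825%
β_Ingram = ρ·σ_i/σ_m = 0.232 × 34.35 / 15.08 = 0.5285
E(R_Ingram) = R_f + β × MRP = 1.9825% + 0.5285 × 7.7500% = 6.08%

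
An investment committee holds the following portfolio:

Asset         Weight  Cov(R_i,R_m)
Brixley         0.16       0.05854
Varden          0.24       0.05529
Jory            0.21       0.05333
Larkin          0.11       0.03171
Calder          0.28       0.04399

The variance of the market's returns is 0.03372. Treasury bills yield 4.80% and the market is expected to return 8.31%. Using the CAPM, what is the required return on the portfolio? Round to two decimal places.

β_Brixley = 0.05854 / 0.03372 = 1.7361
β_Varden = 0.05529 / 0.03372 = 1.6397
β_Jory = 0.05333 / 0.03372 = 1.5816
β_Larkin = 0.03171 / 0.03372 = 0.9404
β_Calder = 0.04399 / 0.03372 = 1.3046
β_P = Σ w_i β_i = 0.16×1.7361 + 0.24×1.6397 + 0.21×1.5816 + 0.11×0.9404 + 0.28×1.3046 = 1.4722
MRP = 8.31% − 4.80% = 3.51%
E(R_P) = R_f + β_P × MRP = 4.80% + 1.4722 × 3.51% = 9.97%

9.97%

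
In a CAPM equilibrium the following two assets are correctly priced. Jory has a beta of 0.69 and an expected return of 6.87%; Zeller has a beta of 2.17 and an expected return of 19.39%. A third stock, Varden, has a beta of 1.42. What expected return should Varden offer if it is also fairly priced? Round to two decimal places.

13.05%

MRP (SML slope) = (19.39% − 6.87%) / (2.17 − 0.69) = 12.52% / 1.48 = 8.4595%
R_f (intercept) = 6.87% − 0.69 × 8.4595% = 1.0329%
E(R_Varden) = R_f + β × MRP = 1.0329% + 1.42 × 8.4595% = 13.05%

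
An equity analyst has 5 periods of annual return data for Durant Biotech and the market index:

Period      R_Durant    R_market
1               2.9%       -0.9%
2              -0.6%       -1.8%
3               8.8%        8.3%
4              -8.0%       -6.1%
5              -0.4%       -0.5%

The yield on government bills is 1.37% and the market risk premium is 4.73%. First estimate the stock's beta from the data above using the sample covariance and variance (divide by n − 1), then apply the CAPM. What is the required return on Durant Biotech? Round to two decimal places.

6.57%

Mean R_i = (2.9 − 0.6 + 8.8 − 8.0 − 0.4) / 5 = 0.5400%
Mean R_m = (-0.9 − 1.8 + 8.3 − 6.1 − 0.5) / 5 = -0.2000%
Σ(R_i − R̄_i)(R_m − R̄_m) = 121.0500  ⇒  Cov = 121.0500 / 4 = 30.2625
Σ(R_m − R̄_m)² = 110.2000  ⇒  Var(R_m) = 110.2000 / 4 = 27.5500
β = Cov / Var(R_m) = 30.2625 / 27.5500 = 1.0985
E(R) = R_f + β × MRP = 1.37% + 1.0985 × 4.73% = 6.57%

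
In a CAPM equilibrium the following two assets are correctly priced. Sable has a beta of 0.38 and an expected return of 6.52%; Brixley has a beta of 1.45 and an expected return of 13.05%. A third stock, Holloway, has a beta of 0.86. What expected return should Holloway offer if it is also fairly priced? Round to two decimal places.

MRP (SML slope) = (13.05% − 6.52%) / (1.45 − 0.38) = 6.53% / 1.07 = 6.1028%
R_f (intercept) = 6.52% − 0.38 × 6.1028% = 4.2009%
E(R_Holloway) = R_f + β × MRP = 4.2009% + 0.86 × 6.1028% = 9.45%

9.45%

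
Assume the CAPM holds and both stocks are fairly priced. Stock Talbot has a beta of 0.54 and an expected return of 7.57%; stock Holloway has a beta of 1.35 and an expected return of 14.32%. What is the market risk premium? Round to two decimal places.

Both satisfy E(R) = R_f + β·MRP, so the slope of the SML is
MRP = (14.32% − 7.57%) / (1.35 − 0.54) = 6.75% / 0.81 = 8.3333%

8.33%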